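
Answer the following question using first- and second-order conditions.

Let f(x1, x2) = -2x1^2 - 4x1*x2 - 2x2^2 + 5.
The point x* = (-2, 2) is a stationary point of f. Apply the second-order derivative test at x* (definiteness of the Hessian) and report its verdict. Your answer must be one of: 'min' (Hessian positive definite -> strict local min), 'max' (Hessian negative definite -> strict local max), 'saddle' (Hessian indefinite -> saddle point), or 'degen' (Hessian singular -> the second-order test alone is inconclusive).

Compute the Hessian H = grad^2 f:
  H = [[-4, -4], [-4, -4]]
Verify stationarity: grad f(x*) = H x* + g = (0, 0).
Eigenvalues of H: -8, 0.
H has a zero eigenvalue (singular; negative semidefinite but not definite), so H is neither positive definite, negative definite, nor indefinite. The second-order test alone is inconclusive -> degen.
(Indeed, f is constant along the null direction of H through x*, so x* is not a strict local extremum.)

degen


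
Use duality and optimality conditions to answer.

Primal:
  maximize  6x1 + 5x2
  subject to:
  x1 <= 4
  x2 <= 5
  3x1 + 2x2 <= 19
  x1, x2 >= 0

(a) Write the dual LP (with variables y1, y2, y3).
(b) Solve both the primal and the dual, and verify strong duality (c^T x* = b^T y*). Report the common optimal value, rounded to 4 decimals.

The standard primal-dual pair for 'max c^T x s.t. A x <= b, x >= 0' is:
  Dual:  min b^T y  s.t.  A^T y >= c,  y >= 0.

So the dual LP is:
  minimize  4y1 + 5y2 + 19y3
  subject to:
    y1 + 3y3 >= 6
    y2 + 2y3 >= 5
    y1, y2, y3 >= 0

Solving the primal: x* = (3, 5).
  primal value c^T x* = 43.
Solving the dual: y* = (0, 1, 2).
  dual value b^T y* = 43.
Strong duality: c^T x* = b^T y*. Confirmed.

43


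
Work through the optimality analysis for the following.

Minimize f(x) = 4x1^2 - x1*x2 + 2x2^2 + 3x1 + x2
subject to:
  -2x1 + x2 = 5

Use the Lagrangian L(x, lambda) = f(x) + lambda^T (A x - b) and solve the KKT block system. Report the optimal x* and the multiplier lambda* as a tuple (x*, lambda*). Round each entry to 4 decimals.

Form the Lagrangian:
  L(x, lambda) = (1/2) x^T Q x + c^T x + lambda^T (A x - b)
Stationarity (grad_x L = 0): Q x + c + A^T lambda = 0.
Primal feasibility: A x = b.

This gives the KKT block system:
  [ Q   A^T ] [ x     ]   [-c ]
  [ A    0  ] [ lambda ] = [ b ]

Solving the linear system:
  x*      = (-2, 1)
  lambda* = (-7)
  f(x*)   = 15

x* = (-2, 1), lambda* = (-7)


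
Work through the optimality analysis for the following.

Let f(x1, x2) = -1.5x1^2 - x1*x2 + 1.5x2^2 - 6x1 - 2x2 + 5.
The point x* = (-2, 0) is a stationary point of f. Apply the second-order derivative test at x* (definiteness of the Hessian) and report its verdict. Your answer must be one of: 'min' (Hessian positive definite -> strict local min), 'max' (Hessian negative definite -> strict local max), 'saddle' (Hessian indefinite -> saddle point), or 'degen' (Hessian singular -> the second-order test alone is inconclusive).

Compute the Hessian H = grad^2 f:
  H = [[-3, -1], [-1, 3]]
Verify stationarity: grad f(x*) = H x* + g = (0, 0).
Eigenvalues of H: -3.1623, 3.1623.
Eigenvalues have mixed signs, so H is indefinite -> x* is a saddle point.

saddle


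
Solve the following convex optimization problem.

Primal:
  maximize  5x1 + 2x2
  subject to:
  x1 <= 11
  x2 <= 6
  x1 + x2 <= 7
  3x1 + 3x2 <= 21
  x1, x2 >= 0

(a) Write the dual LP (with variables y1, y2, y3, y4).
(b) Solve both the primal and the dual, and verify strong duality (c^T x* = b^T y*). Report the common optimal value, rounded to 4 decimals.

The standard primal-dual pair for 'max c^T x s.t. A x <= b, x >= 0' is:
  Dual:  min b^T y  s.t.  A^T y >= c,  y >= 0.

So the dual LP is:
  minimize  11y1 + 6y2 + 7y3 + 21y4
  subject to:
    y1 + y3 + 3y4 >= 5
    y2 + y3 + 3y4 >= 2
    y1, y2, y3, y4 >= 0

Solving the primal: x* = (7, 0).
  primal value c^T x* = 35.
Solving the dual: y* = (0, 0, 5, 0).
  dual value b^T y* = 35.
Strong duality: c^T x* = b^T y*. Confirmed.

35


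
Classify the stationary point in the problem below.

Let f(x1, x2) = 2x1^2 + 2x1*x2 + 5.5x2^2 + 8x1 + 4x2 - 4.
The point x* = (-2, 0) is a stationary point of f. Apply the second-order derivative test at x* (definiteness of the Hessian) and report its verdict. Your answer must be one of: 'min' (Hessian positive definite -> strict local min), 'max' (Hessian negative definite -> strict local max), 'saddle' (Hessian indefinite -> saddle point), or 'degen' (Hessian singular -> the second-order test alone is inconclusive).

Compute the Hessian H = grad^2 f:
  H = [[4, 2], [2, 11]]
Verify stationarity: grad f(x*) = H x* + g = (0, 0).
Eigenvalues of H: 3.4689, 11.5311.
Both eigenvalues > 0, so H is positive definite -> x* is a strict local min.

min


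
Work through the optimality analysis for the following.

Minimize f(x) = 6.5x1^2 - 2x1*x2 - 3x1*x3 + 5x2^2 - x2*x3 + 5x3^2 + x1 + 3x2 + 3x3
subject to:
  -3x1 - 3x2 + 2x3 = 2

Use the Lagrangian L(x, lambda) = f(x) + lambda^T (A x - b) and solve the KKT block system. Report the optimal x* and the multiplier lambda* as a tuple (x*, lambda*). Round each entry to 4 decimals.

Form the Lagrangian:
  L(x, lambda) = (1/2) x^T Q x + c^T x + lambda^T (A x - b)
Stationarity (grad_x L = 0): Q x + c + A^T lambda = 0.
Primal feasibility: A x = b.

This gives the KKT block system:
  [ Q   A^T ] [ x     ]   [-c ]
  [ A    0  ] [ lambda ] = [ b ]

Solving the linear system:
  x*      = (-0.3578, -0.5529, -0.3661)
  lambda* = (-0.4825)
  f(x*)   = -1.075

x* = (-0.3578, -0.5529, -0.3661), lambda* = (-0.4825)


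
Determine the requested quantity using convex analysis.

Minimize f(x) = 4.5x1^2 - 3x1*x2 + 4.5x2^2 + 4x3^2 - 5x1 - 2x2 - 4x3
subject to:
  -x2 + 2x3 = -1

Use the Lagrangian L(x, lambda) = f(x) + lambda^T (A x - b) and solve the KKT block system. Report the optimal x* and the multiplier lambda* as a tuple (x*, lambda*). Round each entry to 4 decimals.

Form the Lagrangian:
  L(x, lambda) = (1/2) x^T Q x + c^T x + lambda^T (A x - b)
Stationarity (grad_x L = 0): Q x + c + A^T lambda = 0.
Primal feasibility: A x = b.

This gives the KKT block system:
  [ Q   A^T ] [ x     ]   [-c ]
  [ A    0  ] [ lambda ] = [ b ]

Solving the linear system:
  x*      = (0.8111, 0.7667, -0.1167)
  lambda* = (2.4667)
  f(x*)   = -1.3278

x* = (0.8111, 0.7667, -0.1167), lambda* = (2.4667)


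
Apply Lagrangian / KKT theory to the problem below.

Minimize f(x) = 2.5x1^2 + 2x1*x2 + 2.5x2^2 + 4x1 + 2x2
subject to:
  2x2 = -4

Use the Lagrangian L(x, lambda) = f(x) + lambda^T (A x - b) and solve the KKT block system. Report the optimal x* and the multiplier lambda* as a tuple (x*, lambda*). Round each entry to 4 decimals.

Form the Lagrangian:
  L(x, lambda) = (1/2) x^T Q x + c^T x + lambda^T (A x - b)
Stationarity (grad_x L = 0): Q x + c + A^T lambda = 0.
Primal feasibility: A x = b.

This gives the KKT block system:
  [ Q   A^T ] [ x     ]   [-c ]
  [ A    0  ] [ lambda ] = [ b ]

Solving the linear system:
  x*      = (0, -2)
  lambda* = (4)
  f(x*)   = 6

x* = (0, -2), lambda* = (4)


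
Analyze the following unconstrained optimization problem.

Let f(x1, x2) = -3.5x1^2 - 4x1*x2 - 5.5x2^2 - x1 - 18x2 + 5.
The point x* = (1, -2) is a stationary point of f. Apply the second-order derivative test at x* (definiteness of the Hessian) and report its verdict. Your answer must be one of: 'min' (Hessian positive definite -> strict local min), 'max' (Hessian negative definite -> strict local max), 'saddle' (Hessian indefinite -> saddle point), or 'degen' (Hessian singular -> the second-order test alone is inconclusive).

Compute the Hessian H = grad^2 f:
  H = [[-7, -4], [-4, -11]]
Verify stationarity: grad f(x*) = H x* + g = (0, 0).
Eigenvalues of H: -13.4721, -4.5279.
Both eigenvalues < 0, so H is negative definite -> x* is a strict local max.

max


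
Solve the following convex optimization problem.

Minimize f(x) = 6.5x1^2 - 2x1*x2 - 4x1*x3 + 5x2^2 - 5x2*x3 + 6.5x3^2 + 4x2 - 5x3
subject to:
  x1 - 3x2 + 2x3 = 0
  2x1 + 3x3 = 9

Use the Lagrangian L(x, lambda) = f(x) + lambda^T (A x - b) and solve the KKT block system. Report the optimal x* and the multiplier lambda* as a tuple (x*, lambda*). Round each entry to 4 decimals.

Form the Lagrangian:
  L(x, lambda) = (1/2) x^T Q x + c^T x + lambda^T (A x - b)
Stationarity (grad_x L = 0): Q x + c + A^T lambda = 0.
Primal feasibility: A x = b.

This gives the KKT block system:
  [ Q   A^T ] [ x     ]   [-c ]
  [ A    0  ] [ lambda ] = [ b ]

Solving the linear system:
  x*      = (1.3785, 1.8468, 2.081)
  lambda* = (3.1021, -4.5028)
  f(x*)   = 18.754

x* = (1.3785, 1.8468, 2.081), lambda* = (3.1021, -4.5028)


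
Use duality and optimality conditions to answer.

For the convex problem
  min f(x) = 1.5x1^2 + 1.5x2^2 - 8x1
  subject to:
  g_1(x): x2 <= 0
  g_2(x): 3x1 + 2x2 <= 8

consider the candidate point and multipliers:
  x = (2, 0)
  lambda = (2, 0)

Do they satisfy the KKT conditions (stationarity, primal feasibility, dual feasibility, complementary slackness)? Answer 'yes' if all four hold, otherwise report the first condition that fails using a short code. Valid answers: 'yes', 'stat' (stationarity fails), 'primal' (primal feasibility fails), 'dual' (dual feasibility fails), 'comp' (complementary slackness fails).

Gradient of f: grad f(x) = Q x + c = (-2, 0)
Constraint values g_i(x) = a_i^T x - b_i:
  g_1((2, 0)) = 0
  g_2((2, 0)) = -2
Stationarity residual: grad f(x) + sum_i lambda_i a_i = (-2, 2)
  -> stationarity FAILS
Primal feasibility (all g_i <= 0): OK
Dual feasibility (all lambda_i >= 0): OK
Complementary slackness (lambda_i * g_i(x) = 0 for all i): OK

Verdict: the first failing condition is stationarity -> stat.

stat


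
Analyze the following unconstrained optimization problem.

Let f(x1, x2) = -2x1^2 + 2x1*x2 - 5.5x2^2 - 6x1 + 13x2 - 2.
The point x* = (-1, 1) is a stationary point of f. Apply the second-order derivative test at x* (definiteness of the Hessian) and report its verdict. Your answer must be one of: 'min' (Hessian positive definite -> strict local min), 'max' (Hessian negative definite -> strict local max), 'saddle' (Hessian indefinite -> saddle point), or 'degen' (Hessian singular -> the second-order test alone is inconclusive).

Compute the Hessian H = grad^2 f:
  H = [[-4, 2], [2, -11]]
Verify stationarity: grad f(x*) = H x* + g = (0, 0).
Eigenvalues of H: -11.5311, -3.4689.
Both eigenvalues < 0, so H is negative definite -> x* is a strict local max.

max


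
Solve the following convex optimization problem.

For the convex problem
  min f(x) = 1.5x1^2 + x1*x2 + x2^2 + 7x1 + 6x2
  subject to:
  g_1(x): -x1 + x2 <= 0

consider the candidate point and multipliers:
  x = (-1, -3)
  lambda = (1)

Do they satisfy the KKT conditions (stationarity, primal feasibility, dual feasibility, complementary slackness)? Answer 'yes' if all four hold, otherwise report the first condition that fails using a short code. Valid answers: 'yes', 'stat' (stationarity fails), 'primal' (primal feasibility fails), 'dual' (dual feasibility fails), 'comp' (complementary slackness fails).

Gradient of f: grad f(x) = Q x + c = (1, -1)
Constraint values g_i(x) = a_i^T x - b_i:
  g_1((-1, -3)) = -2
Stationarity residual: grad f(x) + sum_i lambda_i a_i = (0, 0)
  -> stationarity OK
Primal feasibility (all g_i <= 0): OK
Dual feasibility (all lambda_i >= 0): OK
Complementary slackness (lambda_i * g_i(x) = 0 for all i): FAILS

Verdict: the first failing condition is complementary_slackness -> comp.

comp


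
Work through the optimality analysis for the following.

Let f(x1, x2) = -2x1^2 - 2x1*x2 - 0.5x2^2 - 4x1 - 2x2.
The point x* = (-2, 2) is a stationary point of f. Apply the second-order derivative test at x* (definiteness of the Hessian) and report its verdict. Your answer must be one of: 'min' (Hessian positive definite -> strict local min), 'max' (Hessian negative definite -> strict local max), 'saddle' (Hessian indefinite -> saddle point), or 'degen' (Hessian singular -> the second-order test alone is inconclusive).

Compute the Hessian H = grad^2 f:
  H = [[-4, -2], [-2, -1]]
Verify stationarity: grad f(x*) = H x* + g = (0, 0).
Eigenvalues of H: -5, 0.
H has a zero eigenvalue (singular; negative semidefinite but not definite), so H is neither positive definite, negative definite, nor indefinite. The second-order test alone is inconclusive -> degen.
(Indeed, f is constant along the null direction of H through x*, so x* is not a strict local extremum.)

degen


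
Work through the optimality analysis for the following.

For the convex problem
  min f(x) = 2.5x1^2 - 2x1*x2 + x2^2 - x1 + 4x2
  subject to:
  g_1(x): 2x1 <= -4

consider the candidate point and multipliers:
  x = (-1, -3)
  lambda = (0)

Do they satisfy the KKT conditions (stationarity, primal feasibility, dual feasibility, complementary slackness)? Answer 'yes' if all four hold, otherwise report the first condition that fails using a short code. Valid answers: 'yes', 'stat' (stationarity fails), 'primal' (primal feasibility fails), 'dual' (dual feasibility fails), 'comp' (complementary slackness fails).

Gradient of f: grad f(x) = Q x + c = (0, 0)
Constraint values g_i(x) = a_i^T x - b_i:
  g_1((-1, -3)) = 2
Stationarity residual: grad f(x) + sum_i lambda_i a_i = (0, 0)
  -> stationarity OK
Primal feasibility (all g_i <= 0): FAILS
Dual feasibility (all lambda_i >= 0): OK
Complementary slackness (lambda_i * g_i(x) = 0 for all i): OK

Verdict: the first failing condition is primal_feasibility -> primal.

primal


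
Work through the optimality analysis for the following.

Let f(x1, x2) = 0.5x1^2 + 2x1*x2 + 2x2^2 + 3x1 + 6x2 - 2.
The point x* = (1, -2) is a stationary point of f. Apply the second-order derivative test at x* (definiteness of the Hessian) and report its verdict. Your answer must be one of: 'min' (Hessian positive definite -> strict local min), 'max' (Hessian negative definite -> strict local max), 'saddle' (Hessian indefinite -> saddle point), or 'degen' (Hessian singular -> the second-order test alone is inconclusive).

Compute the Hessian H = grad^2 f:
  H = [[1, 2], [2, 4]]
Verify stationarity: grad f(x*) = H x* + g = (0, 0).
Eigenvalues of H: 0, 5.
H has a zero eigenvalue (singular; positive semidefinite but not definite), so H is neither positive definite, negative definite, nor indefinite. The second-order test alone is inconclusive -> degen.
(Indeed, f is constant along the null direction of H through x*, so x* is not a strict local extremum.)

degen


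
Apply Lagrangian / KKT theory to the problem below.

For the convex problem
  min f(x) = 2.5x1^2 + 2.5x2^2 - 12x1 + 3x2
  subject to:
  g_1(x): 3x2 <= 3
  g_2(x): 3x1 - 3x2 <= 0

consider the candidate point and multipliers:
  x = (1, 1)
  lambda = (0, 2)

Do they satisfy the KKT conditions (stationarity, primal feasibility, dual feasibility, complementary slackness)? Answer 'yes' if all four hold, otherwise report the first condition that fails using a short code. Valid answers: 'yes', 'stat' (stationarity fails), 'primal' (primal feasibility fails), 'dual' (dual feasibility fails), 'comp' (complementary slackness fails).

Gradient of f: grad f(x) = Q x + c = (-7, 8)
Constraint values g_i(x) = a_i^T x - b_i:
  g_1((1, 1)) = 0
  g_2((1, 1)) = 0
Stationarity residual: grad f(x) + sum_i lambda_i a_i = (-1, 2)
  -> stationarity FAILS
Primal feasibility (all g_i <= 0): OK
Dual feasibility (all lambda_i >= 0): OK
Complementary slackness (lambda_i * g_i(x) = 0 for all i): OK

Verdict: the first failing condition is stationarity -> stat.

stat


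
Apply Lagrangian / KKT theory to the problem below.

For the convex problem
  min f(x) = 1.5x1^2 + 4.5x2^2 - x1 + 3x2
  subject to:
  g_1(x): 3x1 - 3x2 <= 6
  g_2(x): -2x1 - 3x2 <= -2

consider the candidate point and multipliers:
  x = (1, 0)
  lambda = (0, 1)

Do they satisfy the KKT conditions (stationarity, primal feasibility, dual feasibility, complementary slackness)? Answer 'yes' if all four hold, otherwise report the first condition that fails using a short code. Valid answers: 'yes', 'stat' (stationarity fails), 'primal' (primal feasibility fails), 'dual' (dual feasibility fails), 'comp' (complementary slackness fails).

Gradient of f: grad f(x) = Q x + c = (2, 3)
Constraint values g_i(x) = a_i^T x - b_i:
  g_1((1, 0)) = -3
  g_2((1, 0)) = 0
Stationarity residual: grad f(x) + sum_i lambda_i a_i = (0, 0)
  -> stationarity OK
Primal feasibility (all g_i <= 0): OK
Dual feasibility (all lambda_i >= 0): OK
Complementary slackness (lambda_i * g_i(x) = 0 for all i): OK

Verdict: yes, KKT holds.

yes


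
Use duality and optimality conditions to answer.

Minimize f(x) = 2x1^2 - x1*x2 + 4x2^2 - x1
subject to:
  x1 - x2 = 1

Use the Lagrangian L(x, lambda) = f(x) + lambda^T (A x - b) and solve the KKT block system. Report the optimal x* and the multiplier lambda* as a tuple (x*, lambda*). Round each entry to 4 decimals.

Form the Lagrangian:
  L(x, lambda) = (1/2) x^T Q x + c^T x + lambda^T (A x - b)
Stationarity (grad_x L = 0): Q x + c + A^T lambda = 0.
Primal feasibility: A x = b.

This gives the KKT block system:
  [ Q   A^T ] [ x     ]   [-c ]
  [ A    0  ] [ lambda ] = [ b ]

Solving the linear system:
  x*      = (0.8, -0.2)
  lambda* = (-2.4)
  f(x*)   = 0.8

x* = (0.8, -0.2), lambda* = (-2.4)


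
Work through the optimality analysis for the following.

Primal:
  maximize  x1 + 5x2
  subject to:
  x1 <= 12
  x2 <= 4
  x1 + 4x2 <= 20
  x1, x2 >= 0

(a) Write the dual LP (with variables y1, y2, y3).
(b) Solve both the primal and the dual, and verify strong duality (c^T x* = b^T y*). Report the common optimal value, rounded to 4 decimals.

The standard primal-dual pair for 'max c^T x s.t. A x <= b, x >= 0' is:
  Dual:  min b^T y  s.t.  A^T y >= c,  y >= 0.

So the dual LP is:
  minimize  12y1 + 4y2 + 20y3
  subject to:
    y1 + y3 >= 1
    y2 + 4y3 >= 5
    y1, y2, y3 >= 0

Solving the primal: x* = (4, 4).
  primal value c^T x* = 24.
Solving the dual: y* = (0, 1, 1).
  dual value b^T y* = 24.
Strong duality: c^T x* = b^T y*. Confirmed.

24


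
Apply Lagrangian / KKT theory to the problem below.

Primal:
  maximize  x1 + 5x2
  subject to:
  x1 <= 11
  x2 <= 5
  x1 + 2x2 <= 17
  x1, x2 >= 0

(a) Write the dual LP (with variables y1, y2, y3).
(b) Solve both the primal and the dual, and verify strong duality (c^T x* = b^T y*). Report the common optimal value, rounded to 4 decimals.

The standard primal-dual pair for 'max c^T x s.t. A x <= b, x >= 0' is:
  Dual:  min b^T y  s.t.  A^T y >= c,  y >= 0.

So the dual LP is:
  minimize  11y1 + 5y2 + 17y3
  subject to:
    y1 + y3 >= 1
    y2 + 2y3 >= 5
    y1, y2, y3 >= 0

Solving the primal: x* = (7, 5).
  primal value c^T x* = 32.
Solving the dual: y* = (0, 3, 1).
  dual value b^T y* = 32.
Strong duality: c^T x* = b^T y*. Confirmed.

32


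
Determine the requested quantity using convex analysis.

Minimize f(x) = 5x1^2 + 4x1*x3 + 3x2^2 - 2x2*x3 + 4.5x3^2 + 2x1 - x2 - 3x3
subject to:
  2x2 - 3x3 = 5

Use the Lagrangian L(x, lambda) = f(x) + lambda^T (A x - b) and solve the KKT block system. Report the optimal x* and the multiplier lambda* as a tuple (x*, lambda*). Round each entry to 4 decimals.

Form the Lagrangian:
  L(x, lambda) = (1/2) x^T Q x + c^T x + lambda^T (A x - b)
Stationarity (grad_x L = 0): Q x + c + A^T lambda = 0.
Primal feasibility: A x = b.

This gives the KKT block system:
  [ Q   A^T ] [ x     ]   [-c ]
  [ A    0  ] [ lambda ] = [ b ]

Solving the linear system:
  x*      = (0.1275, 1.2718, -0.8188)
  lambda* = (-4.1342)
  f(x*)   = 11.0554

x* = (0.1275, 1.2718, -0.8188), lambda* = (-4.1342)


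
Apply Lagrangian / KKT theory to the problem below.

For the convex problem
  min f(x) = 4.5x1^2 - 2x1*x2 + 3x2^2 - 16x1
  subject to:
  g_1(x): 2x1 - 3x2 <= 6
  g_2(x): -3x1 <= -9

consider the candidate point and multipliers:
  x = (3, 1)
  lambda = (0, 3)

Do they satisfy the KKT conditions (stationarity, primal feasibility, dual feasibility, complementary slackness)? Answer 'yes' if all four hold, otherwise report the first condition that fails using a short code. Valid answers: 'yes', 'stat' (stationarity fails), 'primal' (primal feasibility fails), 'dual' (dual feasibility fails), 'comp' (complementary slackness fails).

Gradient of f: grad f(x) = Q x + c = (9, 0)
Constraint values g_i(x) = a_i^T x - b_i:
  g_1((3, 1)) = -3
  g_2((3, 1)) = 0
Stationarity residual: grad f(x) + sum_i lambda_i a_i = (0, 0)
  -> stationarity OK
Primal feasibility (all g_i <= 0): OK
Dual feasibility (all lambda_i >= 0): OK
Complementary slackness (lambda_i * g_i(x) = 0 for all i): OK

Verdict: yes, KKT holds.

yes


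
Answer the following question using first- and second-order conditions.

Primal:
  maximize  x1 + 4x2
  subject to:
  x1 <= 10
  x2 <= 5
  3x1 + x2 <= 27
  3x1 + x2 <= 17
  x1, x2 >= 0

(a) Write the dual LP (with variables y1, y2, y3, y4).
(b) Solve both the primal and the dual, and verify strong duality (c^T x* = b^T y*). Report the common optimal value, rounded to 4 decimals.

The standard primal-dual pair for 'max c^T x s.t. A x <= b, x >= 0' is:
  Dual:  min b^T y  s.t.  A^T y >= c,  y >= 0.

So the dual LP is:
  minimize  10y1 + 5y2 + 27y3 + 17y4
  subject to:
    y1 + 3y3 + 3y4 >= 1
    y2 + y3 + y4 >= 4
    y1, y2, y3, y4 >= 0

Solving the primal: x* = (4, 5).
  primal value c^T x* = 24.
Solving the dual: y* = (0, 3.6667, 0, 0.3333).
  dual value b^T y* = 24.
Strong duality: c^T x* = b^T y*. Confirmed.

24


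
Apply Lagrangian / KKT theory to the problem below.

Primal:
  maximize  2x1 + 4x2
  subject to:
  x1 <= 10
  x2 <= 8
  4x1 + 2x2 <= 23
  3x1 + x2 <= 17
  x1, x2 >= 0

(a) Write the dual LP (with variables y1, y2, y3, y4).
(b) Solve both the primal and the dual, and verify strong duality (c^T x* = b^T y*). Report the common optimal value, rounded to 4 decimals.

The standard primal-dual pair for 'max c^T x s.t. A x <= b, x >= 0' is:
  Dual:  min b^T y  s.t.  A^T y >= c,  y >= 0.

So the dual LP is:
  minimize  10y1 + 8y2 + 23y3 + 17y4
  subject to:
    y1 + 4y3 + 3y4 >= 2
    y2 + 2y3 + y4 >= 4
    y1, y2, y3, y4 >= 0

Solving the primal: x* = (1.75, 8).
  primal value c^T x* = 35.5.
Solving the dual: y* = (0, 3, 0.5, 0).
  dual value b^T y* = 35.5.
Strong duality: c^T x* = b^T y*. Confirmed.

35.5


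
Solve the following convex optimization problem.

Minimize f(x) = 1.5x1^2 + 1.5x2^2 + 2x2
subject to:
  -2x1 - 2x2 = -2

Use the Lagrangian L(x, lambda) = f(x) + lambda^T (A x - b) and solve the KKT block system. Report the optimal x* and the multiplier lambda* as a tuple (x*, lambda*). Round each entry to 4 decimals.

Form the Lagrangian:
  L(x, lambda) = (1/2) x^T Q x + c^T x + lambda^T (A x - b)
Stationarity (grad_x L = 0): Q x + c + A^T lambda = 0.
Primal feasibility: A x = b.

This gives the KKT block system:
  [ Q   A^T ] [ x     ]   [-c ]
  [ A    0  ] [ lambda ] = [ b ]

Solving the linear system:
  x*      = (0.8333, 0.1667)
  lambda* = (1.25)
  f(x*)   = 1.4167

x* = (0.8333, 0.1667), lambda* = (1.25)


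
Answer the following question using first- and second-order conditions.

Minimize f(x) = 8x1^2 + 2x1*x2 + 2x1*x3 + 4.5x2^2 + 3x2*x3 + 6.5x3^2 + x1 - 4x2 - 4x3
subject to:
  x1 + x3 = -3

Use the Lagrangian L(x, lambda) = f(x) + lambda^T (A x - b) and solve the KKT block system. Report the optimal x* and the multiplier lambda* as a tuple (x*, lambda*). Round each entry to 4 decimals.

Form the Lagrangian:
  L(x, lambda) = (1/2) x^T Q x + c^T x + lambda^T (A x - b)
Stationarity (grad_x L = 0): Q x + c + A^T lambda = 0.
Primal feasibility: A x = b.

This gives the KKT block system:
  [ Q   A^T ] [ x     ]   [-c ]
  [ A    0  ] [ lambda ] = [ b ]

Solving the linear system:
  x*      = (-1.4688, 1.2812, -1.5313)
  lambda* = (23)
  f(x*)   = 34.2656

x* = (-1.4688, 1.2812, -1.5313), lambda* = (23)


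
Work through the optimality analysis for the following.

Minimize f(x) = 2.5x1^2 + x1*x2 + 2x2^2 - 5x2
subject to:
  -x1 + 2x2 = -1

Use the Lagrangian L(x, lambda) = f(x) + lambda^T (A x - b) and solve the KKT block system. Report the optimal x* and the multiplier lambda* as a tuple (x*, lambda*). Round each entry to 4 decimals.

Form the Lagrangian:
  L(x, lambda) = (1/2) x^T Q x + c^T x + lambda^T (A x - b)
Stationarity (grad_x L = 0): Q x + c + A^T lambda = 0.
Primal feasibility: A x = b.

This gives the KKT block system:
  [ Q   A^T ] [ x     ]   [-c ]
  [ A    0  ] [ lambda ] = [ b ]

Solving the linear system:
  x*      = (0.5714, -0.2143)
  lambda* = (2.6429)
  f(x*)   = 1.8571

x* = (0.5714, -0.2143), lambda* = (2.6429)


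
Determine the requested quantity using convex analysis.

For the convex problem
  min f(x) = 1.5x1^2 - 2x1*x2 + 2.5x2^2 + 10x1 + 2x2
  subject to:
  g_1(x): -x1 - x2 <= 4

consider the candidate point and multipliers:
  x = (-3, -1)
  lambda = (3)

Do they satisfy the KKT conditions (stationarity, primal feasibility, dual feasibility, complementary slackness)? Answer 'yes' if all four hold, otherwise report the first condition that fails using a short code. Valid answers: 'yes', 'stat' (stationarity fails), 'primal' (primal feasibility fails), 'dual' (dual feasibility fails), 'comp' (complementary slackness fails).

Gradient of f: grad f(x) = Q x + c = (3, 3)
Constraint values g_i(x) = a_i^T x - b_i:
  g_1((-3, -1)) = 0
Stationarity residual: grad f(x) + sum_i lambda_i a_i = (0, 0)
  -> stationarity OK
Primal feasibility (all g_i <= 0): OK
Dual feasibility (all lambda_i >= 0): OK
Complementary slackness (lambda_i * g_i(x) = 0 for all i): OK

Verdict: yes, KKT holds.

yes


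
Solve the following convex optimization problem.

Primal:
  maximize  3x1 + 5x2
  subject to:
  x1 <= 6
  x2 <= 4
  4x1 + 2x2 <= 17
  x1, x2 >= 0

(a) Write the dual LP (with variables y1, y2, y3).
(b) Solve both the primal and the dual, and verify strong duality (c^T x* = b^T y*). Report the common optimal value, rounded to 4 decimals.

The standard primal-dual pair for 'max c^T x s.t. A x <= b, x >= 0' is:
  Dual:  min b^T y  s.t.  A^T y >= c,  y >= 0.

So the dual LP is:
  minimize  6y1 + 4y2 + 17y3
  subject to:
    y1 + 4y3 >= 3
    y2 + 2y3 >= 5
    y1, y2, y3 >= 0

Solving the primal: x* = (2.25, 4).
  primal value c^T x* = 26.75.
Solving the dual: y* = (0, 3.5, 0.75).
  dual value b^T y* = 26.75.
Strong duality: c^T x* = b^T y*. Confirmed.

26.75


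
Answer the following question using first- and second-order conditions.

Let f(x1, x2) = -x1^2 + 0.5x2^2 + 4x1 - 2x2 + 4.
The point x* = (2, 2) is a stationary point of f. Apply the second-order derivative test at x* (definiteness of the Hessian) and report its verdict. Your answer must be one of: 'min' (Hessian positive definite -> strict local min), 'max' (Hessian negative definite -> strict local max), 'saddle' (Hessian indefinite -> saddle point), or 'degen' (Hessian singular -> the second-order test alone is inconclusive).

Compute the Hessian H = grad^2 f:
  H = [[-2, 0], [0, 1]]
Verify stationarity: grad f(x*) = H x* + g = (0, 0).
Eigenvalues of H: -2, 1.
Eigenvalues have mixed signs, so H is indefinite -> x* is a saddle point.

saddle


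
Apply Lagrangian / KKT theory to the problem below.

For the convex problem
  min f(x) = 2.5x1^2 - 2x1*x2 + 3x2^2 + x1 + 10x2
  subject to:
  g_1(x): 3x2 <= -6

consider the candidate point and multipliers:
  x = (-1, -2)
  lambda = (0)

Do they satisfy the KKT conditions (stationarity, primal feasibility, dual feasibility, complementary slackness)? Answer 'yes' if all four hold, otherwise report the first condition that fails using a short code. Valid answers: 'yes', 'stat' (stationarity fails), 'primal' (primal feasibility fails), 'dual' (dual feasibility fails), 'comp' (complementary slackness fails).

Gradient of f: grad f(x) = Q x + c = (0, 0)
Constraint values g_i(x) = a_i^T x - b_i:
  g_1((-1, -2)) = 0
Stationarity residual: grad f(x) + sum_i lambda_i a_i = (0, 0)
  -> stationarity OK
Primal feasibility (all g_i <= 0): OK
Dual feasibility (all lambda_i >= 0): OK
Complementary slackness (lambda_i * g_i(x) = 0 for all i): OK

Verdict: yes, KKT holds.

yes


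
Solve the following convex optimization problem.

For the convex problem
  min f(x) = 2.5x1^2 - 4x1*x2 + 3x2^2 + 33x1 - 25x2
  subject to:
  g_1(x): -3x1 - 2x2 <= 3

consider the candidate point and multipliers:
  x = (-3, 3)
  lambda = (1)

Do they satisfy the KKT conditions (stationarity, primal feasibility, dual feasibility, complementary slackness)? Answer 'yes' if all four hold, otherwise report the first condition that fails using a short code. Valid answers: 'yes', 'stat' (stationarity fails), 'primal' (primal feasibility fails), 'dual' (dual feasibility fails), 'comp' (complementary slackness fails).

Gradient of f: grad f(x) = Q x + c = (6, 5)
Constraint values g_i(x) = a_i^T x - b_i:
  g_1((-3, 3)) = 0
Stationarity residual: grad f(x) + sum_i lambda_i a_i = (3, 3)
  -> stationarity FAILS
Primal feasibility (all g_i <= 0): OK
Dual feasibility (all lambda_i >= 0): OK
Complementary slackness (lambda_i * g_i(x) = 0 for all i): OK

Verdict: the first failing condition is stationarity -> stat.

stat


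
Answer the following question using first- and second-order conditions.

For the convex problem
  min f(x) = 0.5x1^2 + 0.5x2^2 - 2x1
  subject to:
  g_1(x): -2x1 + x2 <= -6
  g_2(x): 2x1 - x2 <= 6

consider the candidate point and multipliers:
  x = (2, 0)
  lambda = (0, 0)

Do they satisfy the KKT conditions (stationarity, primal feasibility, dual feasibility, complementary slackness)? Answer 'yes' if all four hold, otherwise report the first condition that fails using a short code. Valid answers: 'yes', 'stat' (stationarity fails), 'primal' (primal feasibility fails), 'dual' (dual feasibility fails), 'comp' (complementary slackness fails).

Gradient of f: grad f(x) = Q x + c = (0, 0)
Constraint values g_i(x) = a_i^T x - b_i:
  g_1((2, 0)) = 2
  g_2((2, 0)) = -2
Stationarity residual: grad f(x) + sum_i lambda_i a_i = (0, 0)
  -> stationarity OK
Primal feasibility (all g_i <= 0): FAILS
Dual feasibility (all lambda_i >= 0): OK
Complementary slackness (lambda_i * g_i(x) = 0 for all i): OK

Verdict: the first failing condition is primal_feasibility -> primal.

primal


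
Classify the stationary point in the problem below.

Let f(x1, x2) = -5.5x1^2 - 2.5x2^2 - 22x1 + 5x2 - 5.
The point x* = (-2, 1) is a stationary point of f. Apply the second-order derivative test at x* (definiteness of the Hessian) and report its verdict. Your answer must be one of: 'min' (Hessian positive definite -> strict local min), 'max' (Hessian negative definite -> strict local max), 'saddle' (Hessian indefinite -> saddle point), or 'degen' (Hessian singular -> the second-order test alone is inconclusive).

Compute the Hessian H = grad^2 f:
  H = [[-11, 0], [0, -5]]
Verify stationarity: grad f(x*) = H x* + g = (0, 0).
Eigenvalues of H: -11, -5.
Both eigenvalues < 0, so H is negative definite -> x* is a strict local max.

max


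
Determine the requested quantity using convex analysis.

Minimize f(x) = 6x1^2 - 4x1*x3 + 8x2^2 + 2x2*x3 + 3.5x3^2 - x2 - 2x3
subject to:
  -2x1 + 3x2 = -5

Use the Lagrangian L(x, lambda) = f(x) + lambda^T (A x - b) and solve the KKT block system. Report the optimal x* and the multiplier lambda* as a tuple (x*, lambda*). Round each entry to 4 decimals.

Form the Lagrangian:
  L(x, lambda) = (1/2) x^T Q x + c^T x + lambda^T (A x - b)
Stationarity (grad_x L = 0): Q x + c + A^T lambda = 0.
Primal feasibility: A x = b.

This gives the KKT block system:
  [ Q   A^T ] [ x     ]   [-c ]
  [ A    0  ] [ lambda ] = [ b ]

Solving the linear system:
  x*      = (1.1316, -0.9123, 1.193)
  lambda* = (4.4035)
  f(x*)   = 10.2719

x* = (1.1316, -0.9123, 1.193), lambda* = (4.4035)


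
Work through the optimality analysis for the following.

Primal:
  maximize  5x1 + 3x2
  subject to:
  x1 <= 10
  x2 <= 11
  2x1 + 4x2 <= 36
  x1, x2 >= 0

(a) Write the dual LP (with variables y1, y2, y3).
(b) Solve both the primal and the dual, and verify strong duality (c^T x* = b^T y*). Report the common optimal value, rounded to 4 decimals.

The standard primal-dual pair for 'max c^T x s.t. A x <= b, x >= 0' is:
  Dual:  min b^T y  s.t.  A^T y >= c,  y >= 0.

So the dual LP is:
  minimize  10y1 + 11y2 + 36y3
  subject to:
    y1 + 2y3 >= 5
    y2 + 4y3 >= 3
    y1, y2, y3 >= 0

Solving the primal: x* = (10, 4).
  primal value c^T x* = 62.
Solving the dual: y* = (3.5, 0, 0.75).
  dual value b^T y* = 62.
Strong duality: c^T x* = b^T y*. Confirmed.

62


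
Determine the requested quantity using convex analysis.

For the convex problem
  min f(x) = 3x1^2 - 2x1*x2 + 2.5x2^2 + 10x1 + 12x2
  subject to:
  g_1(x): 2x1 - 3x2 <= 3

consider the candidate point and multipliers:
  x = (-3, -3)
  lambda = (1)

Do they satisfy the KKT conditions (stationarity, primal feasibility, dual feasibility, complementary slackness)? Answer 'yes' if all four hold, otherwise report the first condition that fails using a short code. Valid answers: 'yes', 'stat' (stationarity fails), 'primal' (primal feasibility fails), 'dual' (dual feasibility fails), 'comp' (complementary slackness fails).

Gradient of f: grad f(x) = Q x + c = (-2, 3)
Constraint values g_i(x) = a_i^T x - b_i:
  g_1((-3, -3)) = 0
Stationarity residual: grad f(x) + sum_i lambda_i a_i = (0, 0)
  -> stationarity OK
Primal feasibility (all g_i <= 0): OK
Dual feasibility (all lambda_i >= 0): OK
Complementary slackness (lambda_i * g_i(x) = 0 for all i): OK

Verdict: yes, KKT holds.

yes


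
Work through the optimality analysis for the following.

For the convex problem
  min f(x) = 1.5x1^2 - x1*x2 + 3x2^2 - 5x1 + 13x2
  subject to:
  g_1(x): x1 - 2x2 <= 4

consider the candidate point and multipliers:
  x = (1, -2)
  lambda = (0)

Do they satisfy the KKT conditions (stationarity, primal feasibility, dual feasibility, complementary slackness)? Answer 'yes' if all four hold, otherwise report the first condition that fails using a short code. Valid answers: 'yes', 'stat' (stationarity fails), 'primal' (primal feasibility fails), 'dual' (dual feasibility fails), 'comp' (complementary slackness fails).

Gradient of f: grad f(x) = Q x + c = (0, 0)
Constraint values g_i(x) = a_i^T x - b_i:
  g_1((1, -2)) = 1
Stationarity residual: grad f(x) + sum_i lambda_i a_i = (0, 0)
  -> stationarity OK
Primal feasibility (all g_i <= 0): FAILS
Dual feasibility (all lambda_i >= 0): OK
Complementary slackness (lambda_i * g_i(x) = 0 for all i): OK

Verdict: the first failing condition is primal_feasibility -> primal.

primal


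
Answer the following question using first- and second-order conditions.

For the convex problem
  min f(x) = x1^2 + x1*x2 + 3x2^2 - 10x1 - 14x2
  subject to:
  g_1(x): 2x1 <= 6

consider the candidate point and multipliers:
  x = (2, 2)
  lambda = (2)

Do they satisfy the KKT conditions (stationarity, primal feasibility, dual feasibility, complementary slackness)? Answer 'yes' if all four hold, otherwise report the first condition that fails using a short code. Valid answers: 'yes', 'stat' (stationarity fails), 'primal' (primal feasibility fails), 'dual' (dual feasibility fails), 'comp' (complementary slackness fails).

Gradient of f: grad f(x) = Q x + c = (-4, 0)
Constraint values g_i(x) = a_i^T x - b_i:
  g_1((2, 2)) = -2
Stationarity residual: grad f(x) + sum_i lambda_i a_i = (0, 0)
  -> stationarity OK
Primal feasibility (all g_i <= 0): OK
Dual feasibility (all lambda_i >= 0): OK
Complementary slackness (lambda_i * g_i(x) = 0 for all i): FAILS

Verdict: the first failing condition is complementary_slackness -> comp.

comp


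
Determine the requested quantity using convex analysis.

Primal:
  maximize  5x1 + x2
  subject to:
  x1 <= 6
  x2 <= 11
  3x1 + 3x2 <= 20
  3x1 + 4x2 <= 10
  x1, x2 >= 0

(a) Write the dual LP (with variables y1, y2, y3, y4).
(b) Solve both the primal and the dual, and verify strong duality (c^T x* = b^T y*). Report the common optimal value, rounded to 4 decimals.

The standard primal-dual pair for 'max c^T x s.t. A x <= b, x >= 0' is:
  Dual:  min b^T y  s.t.  A^T y >= c,  y >= 0.

So the dual LP is:
  minimize  6y1 + 11y2 + 20y3 + 10y4
  subject to:
    y1 + 3y3 + 3y4 >= 5
    y2 + 3y3 + 4y4 >= 1
    y1, y2, y3, y4 >= 0

Solving the primal: x* = (3.3333, 0).
  primal value c^T x* = 16.6667.
Solving the dual: y* = (0, 0, 0, 1.6667).
  dual value b^T y* = 16.6667.
Strong duality: c^T x* = b^T y*. Confirmed.

16.6667


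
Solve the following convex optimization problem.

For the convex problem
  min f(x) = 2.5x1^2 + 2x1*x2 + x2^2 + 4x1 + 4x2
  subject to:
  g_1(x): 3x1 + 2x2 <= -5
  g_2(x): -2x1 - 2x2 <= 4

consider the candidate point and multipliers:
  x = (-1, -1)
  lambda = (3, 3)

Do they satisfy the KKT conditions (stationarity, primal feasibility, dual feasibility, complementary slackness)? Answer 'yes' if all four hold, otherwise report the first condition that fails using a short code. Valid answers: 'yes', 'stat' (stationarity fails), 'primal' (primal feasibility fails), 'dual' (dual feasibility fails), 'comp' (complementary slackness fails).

Gradient of f: grad f(x) = Q x + c = (-3, 0)
Constraint values g_i(x) = a_i^T x - b_i:
  g_1((-1, -1)) = 0
  g_2((-1, -1)) = 0
Stationarity residual: grad f(x) + sum_i lambda_i a_i = (0, 0)
  -> stationarity OK
Primal feasibility (all g_i <= 0): OK
Dual feasibility (all lambda_i >= 0): OK
Complementary slackness (lambda_i * g_i(x) = 0 for all i): OK

Verdict: yes, KKT holds.

yes


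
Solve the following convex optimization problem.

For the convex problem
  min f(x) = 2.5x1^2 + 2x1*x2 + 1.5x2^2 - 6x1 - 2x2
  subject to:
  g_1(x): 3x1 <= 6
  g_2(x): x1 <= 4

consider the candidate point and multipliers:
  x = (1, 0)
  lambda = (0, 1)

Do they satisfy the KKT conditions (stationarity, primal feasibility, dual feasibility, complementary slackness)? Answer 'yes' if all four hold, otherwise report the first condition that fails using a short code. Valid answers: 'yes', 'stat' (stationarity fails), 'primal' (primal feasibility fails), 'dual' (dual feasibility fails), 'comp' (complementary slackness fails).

Gradient of f: grad f(x) = Q x + c = (-1, 0)
Constraint values g_i(x) = a_i^T x - b_i:
  g_1((1, 0)) = -3
  g_2((1, 0)) = -3
Stationarity residual: grad f(x) + sum_i lambda_i a_i = (0, 0)
  -> stationarity OK
Primal feasibility (all g_i <= 0): OK
Dual feasibility (all lambda_i >= 0): OK
Complementary slackness (lambda_i * g_i(x) = 0 for all i): FAILS

Verdict: the first failing condition is complementary_slackness -> comp.

comp


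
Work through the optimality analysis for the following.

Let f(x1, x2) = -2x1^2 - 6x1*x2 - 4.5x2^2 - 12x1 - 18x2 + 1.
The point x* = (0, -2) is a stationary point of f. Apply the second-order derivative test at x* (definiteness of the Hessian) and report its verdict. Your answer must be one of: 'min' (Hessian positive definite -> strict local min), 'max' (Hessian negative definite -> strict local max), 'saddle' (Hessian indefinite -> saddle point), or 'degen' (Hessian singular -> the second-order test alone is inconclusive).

Compute the Hessian H = grad^2 f:
  H = [[-4, -6], [-6, -9]]
Verify stationarity: grad f(x*) = H x* + g = (0, 0).
Eigenvalues of H: -13, 0.
H has a zero eigenvalue (singular; negative semidefinite but not definite), so H is neither positive definite, negative definite, nor indefinite. The second-order test alone is inconclusive -> degen.
(Indeed, f is constant along the null direction of H through x*, so x* is not a strict local extremum.)

degen


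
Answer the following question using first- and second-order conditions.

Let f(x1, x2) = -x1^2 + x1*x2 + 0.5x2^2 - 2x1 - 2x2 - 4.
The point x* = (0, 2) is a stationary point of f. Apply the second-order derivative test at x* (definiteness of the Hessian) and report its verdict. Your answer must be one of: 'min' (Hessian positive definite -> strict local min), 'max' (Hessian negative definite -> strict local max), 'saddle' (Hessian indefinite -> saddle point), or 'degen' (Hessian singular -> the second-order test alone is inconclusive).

Compute the Hessian H = grad^2 f:
  H = [[-2, 1], [1, 1]]
Verify stationarity: grad f(x*) = H x* + g = (0, 0).
Eigenvalues of H: -2.3028, 1.3028.
Eigenvalues have mixed signs, so H is indefinite -> x* is a saddle point.

saddle


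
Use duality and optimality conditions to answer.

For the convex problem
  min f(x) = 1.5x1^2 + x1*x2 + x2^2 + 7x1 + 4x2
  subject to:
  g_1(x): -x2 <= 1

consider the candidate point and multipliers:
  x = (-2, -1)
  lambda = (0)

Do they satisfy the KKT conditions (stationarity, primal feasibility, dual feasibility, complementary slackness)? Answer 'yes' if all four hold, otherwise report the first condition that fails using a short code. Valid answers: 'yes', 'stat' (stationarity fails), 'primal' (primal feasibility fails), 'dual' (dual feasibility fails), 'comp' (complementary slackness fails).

Gradient of f: grad f(x) = Q x + c = (0, 0)
Constraint values g_i(x) = a_i^T x - b_i:
  g_1((-2, -1)) = 0
Stationarity residual: grad f(x) + sum_i lambda_i a_i = (0, 0)
  -> stationarity OK
Primal feasibility (all g_i <= 0): OK
Dual feasibility (all lambda_i >= 0): OK
Complementary slackness (lambda_i * g_i(x) = 0 for all i): OK

Verdict: yes, KKT holds.

yes
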